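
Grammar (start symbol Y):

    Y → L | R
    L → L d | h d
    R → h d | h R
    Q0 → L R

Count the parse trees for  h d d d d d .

Parse trees for h d d d d d:
  [Y [L [L [L [L [L h d] d] d] d] d]]

1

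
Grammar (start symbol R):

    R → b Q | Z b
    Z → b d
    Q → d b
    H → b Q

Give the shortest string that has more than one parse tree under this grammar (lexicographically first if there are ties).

b d b

length 3: b d b has 2 parse trees

Two derivations of b d b:
  R ⇒ b Q ⇒ b d b
  R ⇒ Z b ⇒ b d b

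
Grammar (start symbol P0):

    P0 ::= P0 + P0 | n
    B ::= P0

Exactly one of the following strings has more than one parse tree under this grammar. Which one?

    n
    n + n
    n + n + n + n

n: 1 tree
n + n: 1 tree
n + n + n + n: 5 trees

n + n + n + n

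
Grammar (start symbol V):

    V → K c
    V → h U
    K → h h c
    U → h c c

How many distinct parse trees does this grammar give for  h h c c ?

Parse trees for h h c c:
  [V [K h h c] c]
  [V h [U h c c]]

2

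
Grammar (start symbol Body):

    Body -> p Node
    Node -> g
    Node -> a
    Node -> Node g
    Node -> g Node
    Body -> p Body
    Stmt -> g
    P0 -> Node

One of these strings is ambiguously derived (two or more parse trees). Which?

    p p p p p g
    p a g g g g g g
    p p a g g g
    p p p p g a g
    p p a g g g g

p p p p p g: 1 tree
p a g g g g g g: 1 tree
p p a g g g: 1 tree
p p p p g a g: 2 trees
p p a g g g g: 1 tree

p p p p g a g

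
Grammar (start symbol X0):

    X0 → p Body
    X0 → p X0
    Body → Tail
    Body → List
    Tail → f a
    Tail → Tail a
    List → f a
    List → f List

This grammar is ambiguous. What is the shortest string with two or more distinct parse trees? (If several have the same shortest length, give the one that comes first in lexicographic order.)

p f a

length 3: p f a has 2 parse trees

Two derivations of p f a:
  X0 ⇒ p Body ⇒ p Tail ⇒ p f a
  X0 ⇒ p Body ⇒ p List ⇒ p f a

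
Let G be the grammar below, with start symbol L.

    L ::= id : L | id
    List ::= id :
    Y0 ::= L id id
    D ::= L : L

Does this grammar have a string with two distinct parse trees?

Only L is reachable from L; ignoring the rest: The reachable grammar is A → atom sep A | atom. Each atom is followed by either the separator (recurse) or end-of-string (stop) — no choice point.

Unambiguous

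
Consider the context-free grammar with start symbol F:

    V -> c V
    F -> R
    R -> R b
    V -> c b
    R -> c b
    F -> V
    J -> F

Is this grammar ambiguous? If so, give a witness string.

Ambiguous

Witness: c b

Derivation 1: F ⇒ R ⇒ c b
Derivation 2: F ⇒ V ⇒ c b

Two distinct leftmost derivations for the same string.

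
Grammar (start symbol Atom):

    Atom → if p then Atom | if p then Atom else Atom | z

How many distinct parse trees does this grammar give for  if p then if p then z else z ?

2

Parse trees for if p then if p then z else z:
  [Atom if p then [Atom if p then [Atom z] else [Atom z]]]
  [Atom if p then [Atom if p then [Atom z]] else [Atom z]]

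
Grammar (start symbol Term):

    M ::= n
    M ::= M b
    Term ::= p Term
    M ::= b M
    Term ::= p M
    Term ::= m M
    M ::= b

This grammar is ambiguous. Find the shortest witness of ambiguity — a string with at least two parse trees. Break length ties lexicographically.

length 2: no string has ≥2 trees
length 3: m b b has 2 parse trees

Two derivations of m b b:
  Term ⇒ m M ⇒ m M b ⇒ m b b
  Term ⇒ m M ⇒ m b M ⇒ m b b

m b b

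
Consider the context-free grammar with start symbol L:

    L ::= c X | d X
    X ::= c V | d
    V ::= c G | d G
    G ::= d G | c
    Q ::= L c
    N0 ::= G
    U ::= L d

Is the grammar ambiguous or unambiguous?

Unambiguous

(Q, N0, U are unreachable from L, so their rules don't affect L(L).) The reachable rules are right-linear with at most one rule per (nonterminal, next-terminal) pair. Each input token forces the next rule, so parsing is deterministic.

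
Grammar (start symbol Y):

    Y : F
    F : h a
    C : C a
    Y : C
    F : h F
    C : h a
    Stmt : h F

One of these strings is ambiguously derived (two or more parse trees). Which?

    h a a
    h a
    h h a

h a a: 1 tree
h a: 2 trees
h h a: 1 tree

h a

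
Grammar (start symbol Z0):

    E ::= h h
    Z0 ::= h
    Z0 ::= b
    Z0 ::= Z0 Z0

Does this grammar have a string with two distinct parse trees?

Witness: b b b

Derivation 1: Z0 ⇒ Z0 Z0 ⇒ b Z0 ⇒ b Z0 Z0 ⇒ b b Z0 ⇒ b b b
Derivation 2: Z0 ⇒ Z0 Z0 ⇒ Z0 Z0 Z0 ⇒ b Z0 Z0 ⇒ b b Z0 ⇒ b b b

Two distinct leftmost derivations for the same string.

Ambiguous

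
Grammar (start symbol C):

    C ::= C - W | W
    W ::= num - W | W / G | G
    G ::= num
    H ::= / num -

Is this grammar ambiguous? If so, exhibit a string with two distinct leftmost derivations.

Witness: num - num

Derivation 1: C ⇒ C - W ⇒ W - W ⇒ G - W ⇒ num - W ⇒ num - G ⇒ num - num
Derivation 2: C ⇒ W ⇒ num - W ⇒ num - G ⇒ num - num

Two distinct leftmost derivations for the same string.

Ambiguous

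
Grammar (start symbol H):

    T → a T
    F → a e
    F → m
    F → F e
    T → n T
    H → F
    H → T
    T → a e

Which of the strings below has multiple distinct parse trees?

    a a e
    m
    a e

a e

a a e: 1 tree
m: 1 tree
a e: 2 trees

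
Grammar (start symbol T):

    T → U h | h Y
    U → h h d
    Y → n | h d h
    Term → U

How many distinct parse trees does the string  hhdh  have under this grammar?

Parse trees for hhdh:
  [T [U h h d] h]
  [T h [Y h d h]]

2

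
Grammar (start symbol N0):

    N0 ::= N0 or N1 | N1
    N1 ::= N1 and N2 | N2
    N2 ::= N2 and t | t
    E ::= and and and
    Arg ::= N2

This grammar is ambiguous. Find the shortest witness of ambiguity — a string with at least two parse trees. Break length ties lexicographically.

length 1: no string has ≥2 trees
length 3: t and t has 2 parse trees

Two derivations of t and t:
  N0 ⇒ N1 ⇒ N1 and N2 ⇒ N2 and N2 ⇒ t and N2 ⇒ t and t
  N0 ⇒ N1 ⇒ N2 ⇒ N2 and t ⇒ t and t

t and t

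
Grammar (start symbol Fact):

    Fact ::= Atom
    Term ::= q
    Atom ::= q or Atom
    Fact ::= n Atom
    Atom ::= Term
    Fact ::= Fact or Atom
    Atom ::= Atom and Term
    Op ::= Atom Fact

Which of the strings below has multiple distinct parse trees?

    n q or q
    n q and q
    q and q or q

n q or q

n q or q: 2 trees
n q and q: 1 tree
q and q or q: 1 tree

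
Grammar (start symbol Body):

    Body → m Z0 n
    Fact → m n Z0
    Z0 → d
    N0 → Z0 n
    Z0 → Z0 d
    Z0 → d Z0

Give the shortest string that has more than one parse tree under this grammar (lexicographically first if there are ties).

m d d n

length 3: no string has ≥2 trees
length 4: m d d n has 2 parse trees

Two derivations of m d d n:
  Body ⇒ m Z0 n ⇒ m Z0 d n ⇒ m d d n
  Body ⇒ m Z0 n ⇒ m d Z0 n ⇒ m d d n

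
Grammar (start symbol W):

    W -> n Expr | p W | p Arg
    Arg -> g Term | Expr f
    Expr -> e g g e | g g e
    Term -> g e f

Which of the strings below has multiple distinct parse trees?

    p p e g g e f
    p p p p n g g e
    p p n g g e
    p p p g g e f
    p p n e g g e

p p e g g e f: 1 tree
p p p p n g g e: 1 tree
p p n g g e: 1 tree
p p p g g e f: 2 trees
p p n e g g e: 1 tree

p p p g g e f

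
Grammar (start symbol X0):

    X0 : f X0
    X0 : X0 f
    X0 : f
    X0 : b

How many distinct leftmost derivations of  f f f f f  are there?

Parse trees for f f f f f (showing first 6 of 16):
  [X0 f [X0 f [X0 f [X0 f [X0 f]]]]]
  [X0 f [X0 f [X0 f [X0 [X0 f] f]]]]
  [X0 f [X0 f [X0 [X0 f [X0 f]] f]]]
  [X0 f [X0 f [X0 [X0 [X0 f] f] f]]]
  [X0 f [X0 [X0 f [X0 f [X0 f]]] f]]
  [X0 f [X0 [X0 f [X0 [X0 f] f]] f]]

16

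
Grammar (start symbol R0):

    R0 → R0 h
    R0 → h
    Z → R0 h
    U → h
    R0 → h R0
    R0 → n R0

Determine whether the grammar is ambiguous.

Ambiguous

Witness: h h

Derivation 1: R0 ⇒ R0 h ⇒ h h
Derivation 2: R0 ⇒ h R0 ⇒ h h

Two distinct leftmost derivations for the same string.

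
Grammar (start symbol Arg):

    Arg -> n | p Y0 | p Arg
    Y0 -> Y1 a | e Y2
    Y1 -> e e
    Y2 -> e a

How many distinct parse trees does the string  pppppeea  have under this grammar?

2

Parse trees for pppppeea:
  [Arg p [Arg p [Arg p [Arg p [Arg p [Y0 [Y1 e e] a]]]]]]
  [Arg p [Arg p [Arg p [Arg p [Arg p [Y0 e [Y2 e a]]]]]]]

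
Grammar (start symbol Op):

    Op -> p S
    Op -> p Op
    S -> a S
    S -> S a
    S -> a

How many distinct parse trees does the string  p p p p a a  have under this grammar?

2

Parse trees for p p p p a a:
  [Op p [Op p [Op p [Op p [S a [S a]]]]]]
  [Op p [Op p [Op p [Op p [S [S a] a]]]]]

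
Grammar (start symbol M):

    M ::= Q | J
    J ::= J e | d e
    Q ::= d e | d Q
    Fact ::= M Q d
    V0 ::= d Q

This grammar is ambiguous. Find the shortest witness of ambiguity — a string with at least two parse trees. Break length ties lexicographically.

length 2: d e has 2 parse trees

Two derivations of d e:
  M ⇒ Q ⇒ d e
  M ⇒ J ⇒ d e

d e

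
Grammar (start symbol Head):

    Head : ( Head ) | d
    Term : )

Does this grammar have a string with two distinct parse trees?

Unambiguous

Only Head is reachable from Head; ignoring the rest: Each string is a nest of matched brackets around a single atom. An opening bracket forces the recursive rule; an atom forces the base rule.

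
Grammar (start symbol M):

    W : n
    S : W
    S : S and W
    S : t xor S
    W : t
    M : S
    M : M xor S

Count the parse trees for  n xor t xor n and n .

Parse trees for n xor t xor n and n:
  [M [M [S [W n]]] xor [S [S t xor [S [W n]]] and [W n]]]
  [M [M [S [W n]]] xor [S t xor [S [S [W n]] and [W n]]]]
  [M [M [M [S [W n]]] xor [S [W t]]] xor [S [S [W n]] and [W n]]]

3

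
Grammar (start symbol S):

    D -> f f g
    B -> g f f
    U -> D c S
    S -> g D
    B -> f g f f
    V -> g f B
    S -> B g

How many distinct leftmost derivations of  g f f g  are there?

2

Parse trees for g f f g:
  [S g [D f f g]]
  [S [B g f f] g]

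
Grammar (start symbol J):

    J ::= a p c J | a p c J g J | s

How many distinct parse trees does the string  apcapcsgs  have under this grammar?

Parse trees for apcapcsgs:
  [J a p c [J a p c [J s] g [J s]]]
  [J a p c [J a p c [J s]] g [J s]]

2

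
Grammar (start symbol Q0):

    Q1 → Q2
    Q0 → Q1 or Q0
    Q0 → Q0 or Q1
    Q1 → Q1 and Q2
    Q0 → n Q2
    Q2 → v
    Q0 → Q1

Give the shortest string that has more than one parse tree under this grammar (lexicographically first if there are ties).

v or v

length 1: no string has ≥2 trees
length 2: no string has ≥2 trees
length 3: v or v has 2 parse trees

Two derivations of v or v:
  Q0 ⇒ Q1 or Q0 ⇒ Q2 or Q0 ⇒ v or Q0 ⇒ v or Q1 ⇒ v or Q2 ⇒ v or v
  Q0 ⇒ Q0 or Q1 ⇒ Q1 or Q1 ⇒ Q2 or Q1 ⇒ v or Q1 ⇒ v or Q2 ⇒ v or v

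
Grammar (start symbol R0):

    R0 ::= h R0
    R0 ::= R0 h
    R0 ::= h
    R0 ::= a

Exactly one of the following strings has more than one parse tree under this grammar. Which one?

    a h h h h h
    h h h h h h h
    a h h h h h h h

h h h h h h h

a h h h h h: 1 tree
h h h h h h h: 64 trees
a h h h h h h h: 1 tree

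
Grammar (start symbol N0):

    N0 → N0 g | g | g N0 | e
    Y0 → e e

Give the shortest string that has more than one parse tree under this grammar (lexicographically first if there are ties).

g g

length 1: no string has ≥2 trees
length 2: g g has 2 parse trees

Two derivations of g g:
  N0 ⇒ N0 g ⇒ g g
  N0 ⇒ g N0 ⇒ g g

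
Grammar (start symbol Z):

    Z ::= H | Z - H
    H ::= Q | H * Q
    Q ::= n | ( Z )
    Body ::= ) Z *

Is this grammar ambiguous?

Unambiguous

Only Z, H, Q are reachable from Z; ignoring the rest: This is a standard precedence ladder (Z over H over Q), with each level left-recursive on its own operator ('-' at Z, '*' at H). That structure is LR(1), hence unambiguous.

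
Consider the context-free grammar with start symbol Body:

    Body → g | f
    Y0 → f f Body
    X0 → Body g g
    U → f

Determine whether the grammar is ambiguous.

Unambiguous

Only Body is reachable from Body; ignoring the rest: The reachable rules are right-linear with at most one rule per (nonterminal, next-terminal) pair. Each input token forces the next rule, so parsing is deterministic.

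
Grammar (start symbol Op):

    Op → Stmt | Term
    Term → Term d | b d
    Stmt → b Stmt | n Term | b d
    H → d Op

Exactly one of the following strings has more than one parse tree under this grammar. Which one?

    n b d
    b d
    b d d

n b d: 1 tree
b d: 2 trees
b d d: 1 tree

b d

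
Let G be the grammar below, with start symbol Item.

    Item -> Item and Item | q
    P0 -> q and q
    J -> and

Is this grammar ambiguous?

Witness: q and q and q

Derivation 1: Item ⇒ Item and Item ⇒ Item and Item and Item ⇒ q and Item and Item ⇒ q and q and Item ⇒ q and q and q
Derivation 2: Item ⇒ Item and Item ⇒ q and Item ⇒ q and Item and Item ⇒ q and q and Item ⇒ q and q and q

Two distinct leftmost derivations for the same string.

Ambiguous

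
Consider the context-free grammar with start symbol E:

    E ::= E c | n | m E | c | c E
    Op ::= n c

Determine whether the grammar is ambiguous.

Ambiguous

Witness: c c

Derivation 1: E ⇒ E c ⇒ c c
Derivation 2: E ⇒ c E ⇒ c c

Two distinct leftmost derivations for the same string.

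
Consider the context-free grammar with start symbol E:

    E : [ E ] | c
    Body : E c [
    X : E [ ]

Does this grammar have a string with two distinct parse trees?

(Body, X are unreachable from E, so their rules don't affect L(E).) Each string is a nest of matched brackets around a single atom. An opening bracket forces the recursive rule; an atom forces the base rule.

Unambiguous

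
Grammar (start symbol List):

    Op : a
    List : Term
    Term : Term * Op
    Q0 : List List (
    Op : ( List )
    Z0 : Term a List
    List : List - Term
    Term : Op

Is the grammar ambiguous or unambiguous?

Only List, Term, Op are reachable from List; ignoring the rest: The grammar is stratified — List handles '-' (left-recursive), Term handles '*', Op atoms. Each operator has a fixed associativity and precedence level, so every string has one parse.

Unambiguous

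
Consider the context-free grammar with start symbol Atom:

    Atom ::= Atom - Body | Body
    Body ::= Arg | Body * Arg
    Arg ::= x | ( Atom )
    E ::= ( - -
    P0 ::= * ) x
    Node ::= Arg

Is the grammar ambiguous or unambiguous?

Only Atom, Body, Arg are reachable from Atom; ignoring the rest: Atom → Atom - Body | Body  ;  Body → Body * Arg | Arg  — a left-associative chain with Arg at the bottom. Each string factors uniquely by precedence.

Unambiguous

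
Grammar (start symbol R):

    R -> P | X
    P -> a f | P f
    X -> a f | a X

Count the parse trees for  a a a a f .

1

Parse trees for a a a a f:
  [R [X a [X a [X a [X a f]]]]]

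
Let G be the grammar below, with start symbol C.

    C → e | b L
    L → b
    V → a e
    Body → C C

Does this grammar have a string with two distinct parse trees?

Unambiguous

Only C, L are reachable from C; ignoring the rest: The reachable rules are right-linear with at most one rule per (nonterminal, next-terminal) pair. Each input token forces the next rule, so parsing is deterministic.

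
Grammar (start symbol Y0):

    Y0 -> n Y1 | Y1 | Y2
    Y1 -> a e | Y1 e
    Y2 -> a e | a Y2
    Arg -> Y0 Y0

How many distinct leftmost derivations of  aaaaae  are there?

Parse trees for aaaaae:
  [Y0 [Y2 a [Y2 a [Y2 a [Y2 a [Y2 a e]]]]]]

1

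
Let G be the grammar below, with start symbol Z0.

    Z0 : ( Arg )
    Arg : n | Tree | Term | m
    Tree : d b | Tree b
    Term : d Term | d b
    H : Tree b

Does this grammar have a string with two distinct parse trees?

Witness: ( d b )

Derivation 1: Z0 ⇒ ( Arg ) ⇒ ( Tree ) ⇒ ( d b )
Derivation 2: Z0 ⇒ ( Arg ) ⇒ ( Term ) ⇒ ( d b )

Two distinct leftmost derivations for the same string.

Ambiguous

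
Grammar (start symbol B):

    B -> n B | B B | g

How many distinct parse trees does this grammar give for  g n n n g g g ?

20

Parse trees for g n n n g g g (showing first 6 of 20):
  [B [B g] [B n [B n [B n [B [B g] [B [B g] [B g]]]]]]]
  [B [B g] [B n [B n [B n [B [B [B g] [B g]] [B g]]]]]]
  [B [B g] [B n [B n [B [B n [B g]] [B [B g] [B g]]]]]]
  [B [B g] [B n [B n [B [B n [B [B g] [B g]]] [B g]]]]]
  [B [B g] [B n [B n [B [B [B n [B g]] [B g]] [B g]]]]]
  [B [B g] [B n [B [B n [B n [B g]]] [B [B g] [B g]]]]]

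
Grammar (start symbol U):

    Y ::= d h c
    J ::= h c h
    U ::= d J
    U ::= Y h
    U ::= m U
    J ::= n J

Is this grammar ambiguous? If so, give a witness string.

Ambiguous

Witness: d h c h

Derivation 1: U ⇒ d J ⇒ d h c h
Derivation 2: U ⇒ Y h ⇒ d h c h

Two distinct leftmost derivations for the same string.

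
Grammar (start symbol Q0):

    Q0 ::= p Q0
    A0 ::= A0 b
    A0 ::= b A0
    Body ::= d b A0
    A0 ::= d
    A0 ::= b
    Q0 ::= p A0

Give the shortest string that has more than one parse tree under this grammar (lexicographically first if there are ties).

length 2: no string has ≥2 trees
length 3: p b b has 2 parse trees

Two derivations of p b b:
  Q0 ⇒ p A0 ⇒ p A0 b ⇒ p b b
  Q0 ⇒ p A0 ⇒ p b A0 ⇒ p b b

p b b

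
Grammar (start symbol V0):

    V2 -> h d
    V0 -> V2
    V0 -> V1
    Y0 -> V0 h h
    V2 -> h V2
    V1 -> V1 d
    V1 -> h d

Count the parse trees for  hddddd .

Parse trees for hddddd:
  [V0 [V1 [V1 [V1 [V1 [V1 h d] d] d] d] d]]

1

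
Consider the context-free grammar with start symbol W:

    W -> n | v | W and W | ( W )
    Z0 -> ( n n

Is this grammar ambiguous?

Ambiguous

Witness: n and n and n

Derivation 1: W ⇒ W and W ⇒ n and W ⇒ n and W and W ⇒ n and n and W ⇒ n and n and n
Derivation 2: W ⇒ W and W ⇒ W and W and W ⇒ n and W and W ⇒ n and n and W ⇒ n and n and n

Two distinct leftmost derivations for the same string.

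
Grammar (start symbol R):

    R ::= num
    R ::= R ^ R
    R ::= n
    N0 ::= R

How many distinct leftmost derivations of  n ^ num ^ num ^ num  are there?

5

Parse trees for n ^ num ^ num ^ num:
  [R [R n] ^ [R [R num] ^ [R [R num] ^ [R num]]]]
  [R [R n] ^ [R [R [R num] ^ [R num]] ^ [R num]]]
  [R [R [R n] ^ [R num]] ^ [R [R num] ^ [R num]]]
  [R [R [R n] ^ [R [R num] ^ [R num]]] ^ [R num]]
  [R [R [R [R n] ^ [R num]] ^ [R num]] ^ [R num]]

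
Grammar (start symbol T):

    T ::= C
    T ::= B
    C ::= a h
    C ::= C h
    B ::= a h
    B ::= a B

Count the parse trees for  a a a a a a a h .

Parse trees for a a a a a a a h:
  [T [B a [B a [B a [B a [B a [B a [B a h]]]]]]]]

1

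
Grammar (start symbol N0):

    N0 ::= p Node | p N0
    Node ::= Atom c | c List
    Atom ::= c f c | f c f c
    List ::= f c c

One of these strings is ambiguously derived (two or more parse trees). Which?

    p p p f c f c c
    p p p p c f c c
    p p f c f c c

p p p p c f c c

p p p f c f c c: 1 tree
p p p p c f c c: 2 trees
p p f c f c c: 1 tree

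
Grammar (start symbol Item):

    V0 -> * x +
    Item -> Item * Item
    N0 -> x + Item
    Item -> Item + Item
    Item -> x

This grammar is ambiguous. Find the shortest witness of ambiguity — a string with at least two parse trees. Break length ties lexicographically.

x * x * x

length 1: no string has ≥2 trees
length 3: no string has ≥2 trees
length 5: x * x * x has 2 parse trees

Two derivations of x * x * x:
  Item ⇒ Item * Item ⇒ Item * Item * Item ⇒ x * Item * Item ⇒ x * x * Item ⇒ x * x * x
  Item ⇒ Item * Item ⇒ x * Item ⇒ x * Item * Item ⇒ x * x * Item ⇒ x * x * x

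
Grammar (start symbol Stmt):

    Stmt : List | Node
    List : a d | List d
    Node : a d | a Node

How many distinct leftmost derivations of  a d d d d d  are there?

1

Parse trees for a d d d d d:
  [Stmt [List [List [List [List [List a d] d] d] d] d]]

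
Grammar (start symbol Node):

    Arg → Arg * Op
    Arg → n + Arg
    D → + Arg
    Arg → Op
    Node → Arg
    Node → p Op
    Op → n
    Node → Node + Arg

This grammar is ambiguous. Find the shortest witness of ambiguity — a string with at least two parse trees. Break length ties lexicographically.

length 1: no string has ≥2 trees
length 2: no string has ≥2 trees
length 3: n + n has 2 parse trees

Two derivations of n + n:
  Node ⇒ Arg ⇒ n + Arg ⇒ n + Op ⇒ n + n
  Node ⇒ Node + Arg ⇒ Arg + Arg ⇒ Op + Arg ⇒ n + Arg ⇒ n + Op ⇒ n + n

n + n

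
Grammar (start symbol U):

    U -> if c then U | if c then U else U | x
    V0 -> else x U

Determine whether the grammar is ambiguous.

Witness: if c then if c then x else x

Derivation 1: U ⇒ if c then U ⇒ if c then if c then U else U ⇒ if c then if c then x else U ⇒ if c then if c then x else x
Derivation 2: U ⇒ if c then U else U ⇒ if c then if c then U else U ⇒ if c then if c then x else U ⇒ if c then if c then x else x

Two distinct leftmost derivations for the same string.

Ambiguous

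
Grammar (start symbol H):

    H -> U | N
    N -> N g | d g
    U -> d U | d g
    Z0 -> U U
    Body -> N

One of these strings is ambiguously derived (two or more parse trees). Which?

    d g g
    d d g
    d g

d g

d g g: 1 tree
d d g: 1 tree
d g: 2 trees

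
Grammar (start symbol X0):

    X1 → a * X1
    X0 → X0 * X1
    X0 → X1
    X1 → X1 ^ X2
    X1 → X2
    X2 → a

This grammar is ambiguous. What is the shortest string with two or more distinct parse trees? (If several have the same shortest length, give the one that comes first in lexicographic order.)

length 1: no string has ≥2 trees
length 3: a * a has 2 parse trees

Two derivations of a * a:
  X0 ⇒ X0 * X1 ⇒ X1 * X1 ⇒ X2 * X1 ⇒ a * X1 ⇒ a * X2 ⇒ a * a
  X0 ⇒ X1 ⇒ a * X1 ⇒ a * X2 ⇒ a * a

a * a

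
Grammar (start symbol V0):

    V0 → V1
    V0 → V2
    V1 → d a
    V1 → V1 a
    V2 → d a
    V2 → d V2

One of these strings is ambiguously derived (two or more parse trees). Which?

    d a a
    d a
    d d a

d a

d a a: 1 tree
d a: 2 trees
d d a: 1 tree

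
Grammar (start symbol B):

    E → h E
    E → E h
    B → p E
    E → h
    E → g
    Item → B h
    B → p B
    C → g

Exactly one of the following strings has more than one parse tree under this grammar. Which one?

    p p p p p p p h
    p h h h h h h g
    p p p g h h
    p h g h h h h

p h g h h h h

p p p p p p p h: 1 tree
p h h h h h h g: 1 tree
p p p g h h: 1 tree
p h g h h h h: 5 trees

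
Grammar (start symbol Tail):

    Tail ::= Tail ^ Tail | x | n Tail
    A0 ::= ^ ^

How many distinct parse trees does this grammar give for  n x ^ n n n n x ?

Parse trees for n x ^ n n n n x:
  [Tail [Tail n [Tail x]] ^ [Tail n [Tail n [Tail n [Tail n [Tail x]]]]]]
  [Tail n [Tail [Tail x] ^ [Tail n [Tail n [Tail n [Tail n [Tail x]]]]]]]

2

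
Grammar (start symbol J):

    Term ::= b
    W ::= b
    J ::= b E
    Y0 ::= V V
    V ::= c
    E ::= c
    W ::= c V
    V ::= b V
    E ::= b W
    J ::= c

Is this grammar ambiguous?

(Y0, Term are unreachable from J, so their rules don't affect L(J).) Restricted to the reachable nonterminals, every rule has the form A → t or A → t B, and no two rules for the same A share a first terminal. The grammar encodes a DFA — one run per string.

Unambiguous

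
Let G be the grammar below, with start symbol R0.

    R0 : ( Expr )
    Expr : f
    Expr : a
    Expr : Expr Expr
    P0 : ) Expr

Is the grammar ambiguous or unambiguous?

Ambiguous

Witness: ( a a a )

Derivation 1: R0 ⇒ ( Expr ) ⇒ ( Expr Expr ) ⇒ ( a Expr ) ⇒ ( a Expr Expr ) ⇒ ( a a Expr ) ⇒ ( a a a )
Derivation 2: R0 ⇒ ( Expr ) ⇒ ( Expr Expr ) ⇒ ( Expr Expr Expr ) ⇒ ( a Expr Expr ) ⇒ ( a a Expr ) ⇒ ( a a a )

Two distinct leftmost derivations for the same string.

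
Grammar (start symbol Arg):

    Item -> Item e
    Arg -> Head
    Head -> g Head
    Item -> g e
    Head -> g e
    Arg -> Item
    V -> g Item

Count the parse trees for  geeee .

1

Parse trees for geeee:
  [Arg [Item [Item [Item [Item g e] e] e] e]]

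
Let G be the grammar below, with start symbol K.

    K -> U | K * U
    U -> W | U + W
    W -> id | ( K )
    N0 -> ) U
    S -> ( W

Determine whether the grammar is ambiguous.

(N0, S are unreachable from K, so their rules don't affect L(K).) The grammar is stratified — K handles '*' (left-recursive), U handles '+', W atoms. Each operator has a fixed associativity and precedence level, so every string has one parse.

Unambiguous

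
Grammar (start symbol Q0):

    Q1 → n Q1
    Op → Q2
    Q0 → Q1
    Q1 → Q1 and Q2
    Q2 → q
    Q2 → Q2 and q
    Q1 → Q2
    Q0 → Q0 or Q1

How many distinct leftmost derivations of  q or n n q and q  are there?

Parse trees for q or n n q and q:
  [Q0 [Q0 [Q1 [Q2 q]]] or [Q1 n [Q1 n [Q1 [Q1 [Q2 q]] and [Q2 q]]]]]
  [Q0 [Q0 [Q1 [Q2 q]]] or [Q1 n [Q1 n [Q1 [Q2 [Q2 q] and q]]]]]
  [Q0 [Q0 [Q1 [Q2 q]]] or [Q1 n [Q1 [Q1 n [Q1 [Q2 q]]] and [Q2 q]]]]
  [Q0 [Q0 [Q1 [Q2 q]]] or [Q1 [Q1 n [Q1 n [Q1 [Q2 q]]]] and [Q2 q]]]

4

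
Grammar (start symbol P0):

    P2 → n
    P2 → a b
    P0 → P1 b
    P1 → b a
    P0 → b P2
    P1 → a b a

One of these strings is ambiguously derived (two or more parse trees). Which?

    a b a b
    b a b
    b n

b a b

a b a b: 1 tree
b a b: 2 trees
b n: 1 tree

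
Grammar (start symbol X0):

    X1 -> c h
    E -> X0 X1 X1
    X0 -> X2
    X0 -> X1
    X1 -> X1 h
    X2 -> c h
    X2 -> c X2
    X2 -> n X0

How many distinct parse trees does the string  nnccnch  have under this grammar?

Parse trees for nnccnch:
  [X0 [X2 n [X0 [X2 n [X0 [X2 c [X2 c [X2 n [X0 [X2 c h]]]]]]]]]]
  [X0 [X2 n [X0 [X2 n [X0 [X2 c [X2 c [X2 n [X0 [X1 c h]]]]]]]]]]

2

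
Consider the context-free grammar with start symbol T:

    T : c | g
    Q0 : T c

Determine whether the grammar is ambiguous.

Unambiguous

(Q0 is unreachable from T, so its rules don't affect L(T).) Each reachable nonterminal has at most one production per leading terminal, and all productions are right-linear; the derivation is determined token-by-token.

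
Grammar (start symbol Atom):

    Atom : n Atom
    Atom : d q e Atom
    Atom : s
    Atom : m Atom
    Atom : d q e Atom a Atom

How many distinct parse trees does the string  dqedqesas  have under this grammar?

Parse trees for dqedqesas:
  [Atom d q e [Atom d q e [Atom s] a [Atom s]]]
  [Atom d q e [Atom d q e [Atom s]] a [Atom s]]

2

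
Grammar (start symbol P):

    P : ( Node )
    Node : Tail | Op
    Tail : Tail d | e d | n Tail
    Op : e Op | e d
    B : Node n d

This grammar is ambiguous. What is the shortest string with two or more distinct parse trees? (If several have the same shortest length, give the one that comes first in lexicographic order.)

length 4: ( e d ) has 2 parse trees

Two derivations of ( e d ):
  P ⇒ ( Node ) ⇒ ( Tail ) ⇒ ( e d )
  P ⇒ ( Node ) ⇒ ( Op ) ⇒ ( e d )

( e d )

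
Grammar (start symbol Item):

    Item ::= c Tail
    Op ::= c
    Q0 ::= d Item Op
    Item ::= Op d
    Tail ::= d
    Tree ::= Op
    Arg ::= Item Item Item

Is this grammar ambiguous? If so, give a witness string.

Witness: c d

Derivation 1: Item ⇒ c Tail ⇒ c d
Derivation 2: Item ⇒ Op d ⇒ c d

Two distinct leftmost derivations for the same string.

Ambiguous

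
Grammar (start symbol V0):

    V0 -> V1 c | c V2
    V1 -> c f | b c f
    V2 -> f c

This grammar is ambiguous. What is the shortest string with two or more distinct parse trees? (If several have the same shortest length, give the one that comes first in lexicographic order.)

c f c

length 3: c f c has 2 parse trees

Two derivations of c f c:
  V0 ⇒ V1 c ⇒ c f c
  V0 ⇒ c V2 ⇒ c f c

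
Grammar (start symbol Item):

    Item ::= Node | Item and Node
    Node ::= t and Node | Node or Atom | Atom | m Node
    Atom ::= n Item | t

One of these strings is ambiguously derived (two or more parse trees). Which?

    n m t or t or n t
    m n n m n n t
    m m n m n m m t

n m t or t or n t: 6 trees
m n n m n n t: 1 tree
m m n m n m m t: 1 tree

n m t or t or n t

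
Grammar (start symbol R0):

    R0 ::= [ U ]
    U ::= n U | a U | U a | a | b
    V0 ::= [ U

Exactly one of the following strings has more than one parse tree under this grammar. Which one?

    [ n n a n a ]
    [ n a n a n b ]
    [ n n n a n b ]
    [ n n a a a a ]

[ n n a a a a ]

[ n n a n a ]: 1 tree
[ n a n a n b ]: 1 tree
[ n n n a n b ]: 1 tree
[ n n a a a a ]: 26 trees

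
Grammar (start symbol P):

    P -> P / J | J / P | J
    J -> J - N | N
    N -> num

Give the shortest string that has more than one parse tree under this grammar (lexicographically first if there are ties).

length 1: no string has ≥2 trees
length 3: num / num has 2 parse trees

Two derivations of num / num:
  P ⇒ P / J ⇒ J / J ⇒ N / J ⇒ num / J ⇒ num / N ⇒ num / num
  P ⇒ J / P ⇒ N / P ⇒ num / P ⇒ num / J ⇒ num / N ⇒ num / num

num / num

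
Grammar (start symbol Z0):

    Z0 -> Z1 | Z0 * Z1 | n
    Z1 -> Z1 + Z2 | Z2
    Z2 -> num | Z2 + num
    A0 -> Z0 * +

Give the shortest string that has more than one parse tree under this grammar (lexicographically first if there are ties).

num + num

length 1: no string has ≥2 trees
length 3: num + num has 2 parse trees

Two derivations of num + num:
  Z0 ⇒ Z1 ⇒ Z1 + Z2 ⇒ Z2 + Z2 ⇒ num + Z2 ⇒ num + num
  Z0 ⇒ Z1 ⇒ Z2 ⇒ Z2 + num ⇒ num + num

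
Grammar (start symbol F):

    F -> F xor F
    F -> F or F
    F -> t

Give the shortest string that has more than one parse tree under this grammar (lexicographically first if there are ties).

length 1: no string has ≥2 trees
length 3: no string has ≥2 trees
length 5: t or t or t has 2 parse trees

Two derivations of t or t or t:
  F ⇒ F or F ⇒ F or F or F ⇒ t or F or F ⇒ t or t or F ⇒ t or t or t
  F ⇒ F or F ⇒ t or F ⇒ t or F or F ⇒ t or t or F ⇒ t or t or t

t or t or t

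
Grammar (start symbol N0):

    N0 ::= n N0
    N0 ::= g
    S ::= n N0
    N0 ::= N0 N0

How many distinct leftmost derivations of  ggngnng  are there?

Parse trees for ggngnng:
  [N0 [N0 g] [N0 [N0 g] [N0 n [N0 [N0 g] [N0 n [N0 n [N0 g]]]]]]]
  [N0 [N0 g] [N0 [N0 g] [N0 [N0 n [N0 g]] [N0 n [N0 n [N0 g]]]]]]
  [N0 [N0 g] [N0 [N0 [N0 g] [N0 n [N0 g]]] [N0 n [N0 n [N0 g]]]]]
  [N0 [N0 [N0 g] [N0 g]] [N0 n [N0 [N0 g] [N0 n [N0 n [N0 g]]]]]]
  [N0 [N0 [N0 g] [N0 g]] [N0 [N0 n [N0 g]] [N0 n [N0 n [N0 g]]]]]
  [N0 [N0 [N0 g] [N0 [N0 g] [N0 n [N0 g]]]] [N0 n [N0 n [N0 g]]]]
  [N0 [N0 [N0 [N0 g] [N0 g]] [N0 n [N0 g]]] [N0 n [N0 n [N0 g]]]]

7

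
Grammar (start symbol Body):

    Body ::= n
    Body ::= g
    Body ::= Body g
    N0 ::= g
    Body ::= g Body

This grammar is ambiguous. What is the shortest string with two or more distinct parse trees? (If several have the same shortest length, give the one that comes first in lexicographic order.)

g g

length 1: no string has ≥2 trees
length 2: g g has 2 parse trees

Two derivations of g g:
  Body ⇒ Body g ⇒ g g
  Body ⇒ g Body ⇒ g g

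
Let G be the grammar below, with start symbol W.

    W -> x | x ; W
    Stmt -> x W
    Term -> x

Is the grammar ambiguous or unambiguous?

Unambiguous

Only W is reachable from W; ignoring the rest: The reachable grammar is A → atom sep A | atom. Each atom is followed by either the separator (recurse) or end-of-string (stop) — no choice point.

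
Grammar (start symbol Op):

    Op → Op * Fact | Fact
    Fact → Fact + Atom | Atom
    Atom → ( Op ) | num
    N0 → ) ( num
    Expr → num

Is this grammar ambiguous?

(N0, Expr are unreachable from Op, so their rules don't affect L(Op).) Op → Op * Fact | Fact  ;  Fact → Fact + Atom | Atom  — a left-associative chain with Atom at the bottom. Each string factors uniquely by precedence.

Unambiguous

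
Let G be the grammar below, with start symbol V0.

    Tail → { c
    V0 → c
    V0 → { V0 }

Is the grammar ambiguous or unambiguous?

Unambiguous

Only V0 is reachable from V0; ignoring the rest: Each string is a nest of matched brackets around a single atom. An opening bracket forces the recursive rule; an atom forces the base rule.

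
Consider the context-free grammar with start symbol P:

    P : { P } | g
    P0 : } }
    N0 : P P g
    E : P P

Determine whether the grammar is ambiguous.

Unambiguous

(P0, N0, E are unreachable from P, so their rules don't affect L(P).) L(P) is { openⁿ atom closeⁿ : n ≥ 0 }. The bracket depth fixes n, and the derivation is forced at every step.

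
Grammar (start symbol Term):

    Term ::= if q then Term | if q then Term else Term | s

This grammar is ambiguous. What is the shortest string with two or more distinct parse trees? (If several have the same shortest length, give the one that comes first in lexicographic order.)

length 1: no string has ≥2 trees
length 4: no string has ≥2 trees
length 6: no string has ≥2 trees
length 7: no string has ≥2 trees
length 9: if q then if q then s else s has 2 parse trees

Two derivations of if q then if q then s else s:
  Term ⇒ if q then Term ⇒ if q then if q then Term else Term ⇒ if q then if q then s else Term ⇒ if q then if q then s else s
  Term ⇒ if q then Term else Term ⇒ if q then if q then Term else Term ⇒ if q then if q then s else Term ⇒ if q then if q then s else s

if q then if q then s else s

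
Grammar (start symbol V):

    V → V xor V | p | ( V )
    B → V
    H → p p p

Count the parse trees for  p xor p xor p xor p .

5

Parse trees for p xor p xor p xor p:
  [V [V p] xor [V [V p] xor [V [V p] xor [V p]]]]
  [V [V p] xor [V [V [V p] xor [V p]] xor [V p]]]
  [V [V [V p] xor [V p]] xor [V [V p] xor [V p]]]
  [V [V [V p] xor [V [V p] xor [V p]]] xor [V p]]
  [V [V [V [V p] xor [V p]] xor [V p]] xor [V p]]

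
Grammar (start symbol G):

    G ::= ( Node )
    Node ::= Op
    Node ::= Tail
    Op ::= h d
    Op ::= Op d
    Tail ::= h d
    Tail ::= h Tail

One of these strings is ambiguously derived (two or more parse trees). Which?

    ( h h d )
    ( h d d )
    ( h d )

( h h d ): 1 tree
( h d d ): 1 tree
( h d ): 2 trees

( h d )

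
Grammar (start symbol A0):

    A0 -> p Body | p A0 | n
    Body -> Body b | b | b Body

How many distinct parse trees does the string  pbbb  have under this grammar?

Parse trees for pbbb:
  [A0 p [Body [Body [Body b] b] b]]
  [A0 p [Body [Body b [Body b]] b]]
  [A0 p [Body b [Body [Body b] b]]]
  [A0 p [Body b [Body b [Body b]]]]

4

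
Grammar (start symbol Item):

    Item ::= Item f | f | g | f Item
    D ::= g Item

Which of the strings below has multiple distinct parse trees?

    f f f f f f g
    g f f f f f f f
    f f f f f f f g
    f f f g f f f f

f f f g f f f f

f f f f f f g: 1 tree
g f f f f f f f: 1 tree
f f f f f f f g: 1 tree
f f f g f f f f: 35 trees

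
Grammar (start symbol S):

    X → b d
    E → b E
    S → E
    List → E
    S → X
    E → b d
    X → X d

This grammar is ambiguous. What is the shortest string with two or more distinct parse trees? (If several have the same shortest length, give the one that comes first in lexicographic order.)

b d

length 2: b d has 2 parse trees

Two derivations of b d:
  S ⇒ E ⇒ b d
  S ⇒ X ⇒ b d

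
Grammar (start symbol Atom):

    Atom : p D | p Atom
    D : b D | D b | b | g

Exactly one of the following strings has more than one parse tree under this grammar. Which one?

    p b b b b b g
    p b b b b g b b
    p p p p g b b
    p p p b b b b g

p b b b b g b b

p b b b b b g: 1 tree
p b b b b g b b: 15 trees
p p p p g b b: 1 tree
p p p b b b b g: 1 tree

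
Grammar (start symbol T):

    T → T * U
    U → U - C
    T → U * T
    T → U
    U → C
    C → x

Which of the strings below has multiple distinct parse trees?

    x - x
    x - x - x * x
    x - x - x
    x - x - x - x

x - x - x * x

x - x: 1 tree
x - x - x * x: 2 trees
x - x - x: 1 tree
x - x - x - x: 1 tree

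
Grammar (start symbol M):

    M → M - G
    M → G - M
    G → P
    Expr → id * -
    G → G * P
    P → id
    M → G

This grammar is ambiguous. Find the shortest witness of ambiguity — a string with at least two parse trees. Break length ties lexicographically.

id - id

length 1: no string has ≥2 trees
length 3: id - id has 2 parse trees

Two derivations of id - id:
  M ⇒ M - G ⇒ G - G ⇒ P - G ⇒ id - G ⇒ id - P ⇒ id - id
  M ⇒ G - M ⇒ P - M ⇒ id - M ⇒ id - G ⇒ id - P ⇒ id - id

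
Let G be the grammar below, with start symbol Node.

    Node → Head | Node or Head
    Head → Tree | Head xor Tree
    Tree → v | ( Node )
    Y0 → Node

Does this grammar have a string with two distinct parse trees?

Unambiguous

Only Node, Head, Tree are reachable from Node; ignoring the rest: Node → Node or Head | Head  ;  Head → Head xor Tree | Tree  — a left-associative chain with Tree at the bottom. Each string factors uniquely by precedence.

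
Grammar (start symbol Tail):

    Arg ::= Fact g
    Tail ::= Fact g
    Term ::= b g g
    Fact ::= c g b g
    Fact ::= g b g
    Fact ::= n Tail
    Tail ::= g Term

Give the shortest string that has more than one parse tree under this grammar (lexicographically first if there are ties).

length 4: g b g g has 2 parse trees

Two derivations of g b g g:
  Tail ⇒ Fact g ⇒ g b g g
  Tail ⇒ g Term ⇒ g b g g

g b g g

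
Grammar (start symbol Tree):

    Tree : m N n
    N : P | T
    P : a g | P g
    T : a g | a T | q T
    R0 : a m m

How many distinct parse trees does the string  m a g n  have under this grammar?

Parse trees for m a g n:
  [Tree m [N [P a g]] n]
  [Tree m [N [T a g]] n]

2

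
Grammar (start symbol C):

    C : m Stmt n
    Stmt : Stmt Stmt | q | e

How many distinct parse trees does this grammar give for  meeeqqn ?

Parse trees for meeeqqn (showing first 6 of 14):
  [C m [Stmt [Stmt e] [Stmt [Stmt e] [Stmt [Stmt e] [Stmt [Stmt q] [Stmt q]]]]] n]
  [C m [Stmt [Stmt e] [Stmt [Stmt e] [Stmt [Stmt [Stmt e] [Stmt q]] [Stmt q]]]] n]
  [C m [Stmt [Stmt e] [Stmt [Stmt [Stmt e] [Stmt e]] [Stmt [Stmt q] [Stmt q]]]] n]
  [C m [Stmt [Stmt e] [Stmt [Stmt [Stmt e] [Stmt [Stmt e] [Stmt q]]] [Stmt q]]] n]
  [C m [Stmt [Stmt e] [Stmt [Stmt [Stmt [Stmt e] [Stmt e]] [Stmt q]] [Stmt q]]] n]
  [C m [Stmt [Stmt [Stmt e] [Stmt e]] [Stmt [Stmt e] [Stmt [Stmt q] [Stmt q]]]] n]

14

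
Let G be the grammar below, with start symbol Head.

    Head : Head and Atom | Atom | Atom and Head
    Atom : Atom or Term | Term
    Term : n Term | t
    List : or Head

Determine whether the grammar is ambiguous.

Ambiguous

Witness: t and t

Derivation 1: Head ⇒ Head and Atom ⇒ Atom and Atom ⇒ Term and Atom ⇒ t and Atom ⇒ t and Term ⇒ t and t
Derivation 2: Head ⇒ Atom and Head ⇒ Term and Head ⇒ t and Head ⇒ t and Atom ⇒ t and Term ⇒ t and t

Two distinct leftmost derivations for the same string.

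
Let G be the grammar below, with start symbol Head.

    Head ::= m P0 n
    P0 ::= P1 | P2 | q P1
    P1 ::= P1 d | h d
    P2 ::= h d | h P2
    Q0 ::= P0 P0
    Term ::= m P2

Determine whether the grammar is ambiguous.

Witness: m h d n

Derivation 1: Head ⇒ m P0 n ⇒ m P1 n ⇒ m h d n
Derivation 2: Head ⇒ m P0 n ⇒ m P2 n ⇒ m h d n

Two distinct leftmost derivations for the same string.

Ambiguous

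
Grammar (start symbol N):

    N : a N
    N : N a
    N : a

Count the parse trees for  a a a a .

Parse trees for a a a a:
  [N a [N a [N a [N a]]]]
  [N a [N a [N [N a] a]]]
  [N a [N [N a [N a]] a]]
  [N a [N [N [N a] a] a]]
  [N [N a [N a [N a]]] a]
  [N [N a [N [N a] a]] a]
  [N [N [N a [N a]] a] a]
  [N [N [N [N a] a] a] a]

8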